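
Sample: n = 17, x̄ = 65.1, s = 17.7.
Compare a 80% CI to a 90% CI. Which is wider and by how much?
90% CI is wider by 3.51

df = 16
80% CI: t* = 1.337, (59.36, 70.84), width = 2 · t* · s/√n = 11.48
90% CI: t* = 1.746, (57.60, 72.60), width = 2 · t* · s/√n = 14.99

The 90% CI is wider by 14.99 - 11.48 = 3.51.
Higher confidence requires a wider interval.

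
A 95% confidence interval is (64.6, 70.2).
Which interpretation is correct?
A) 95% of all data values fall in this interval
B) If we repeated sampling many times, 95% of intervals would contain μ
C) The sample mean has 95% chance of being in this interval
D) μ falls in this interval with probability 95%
B

A) Wrong — a CI is about the parameter μ, not individual data values.
B) Correct — this is the frequentist long-run coverage interpretation.
C) Wrong — x̄ is observed and sits in the interval by construction.
D) Wrong — μ is fixed; the randomness lives in the interval, not in μ.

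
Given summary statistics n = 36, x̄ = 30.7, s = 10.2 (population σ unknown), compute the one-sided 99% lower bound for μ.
μ ≥ 26.56

Lower bound (one-sided):
t* = 2.438 (one-sided for 99%)
Lower bound = x̄ - t* · s/√n = 30.7 - 2.438 · 10.2/√36 = 26.56

We are 99% confident that μ ≥ 26.56.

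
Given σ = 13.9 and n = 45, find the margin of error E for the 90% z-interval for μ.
Margin of error = 3.41

Margin of error = z* · σ/√n
= 1.645 · 13.9/√45
= 1.645 · 13.9/6.7082
= 3.41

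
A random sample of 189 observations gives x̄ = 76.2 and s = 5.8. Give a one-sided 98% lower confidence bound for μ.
μ ≥ 75.33

Lower bound (one-sided):
t* = 2.068 (one-sided for 98%)
Lower bound = x̄ - t* · s/√n = 76.2 - 2.068 · 5.8/√189 = 75.33

We are 98% confident that μ ≥ 75.33.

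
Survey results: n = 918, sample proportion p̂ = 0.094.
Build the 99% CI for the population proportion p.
(0.069, 0.119)

Proportion CI:
SE = √(p̂(1-p̂)/n) = √(0.094 · 0.906 / 918) = 0.00963

z* = 2.576
Margin = z* · SE = 2.576 · 0.00963 = 0.0248

CI: 0.094 ± 0.0248 = (0.069, 0.119)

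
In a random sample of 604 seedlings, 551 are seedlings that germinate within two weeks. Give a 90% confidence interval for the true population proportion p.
(0.893, 0.931)

Proportion CI:
p̂ = 551/604 = 0.91225
SE = √(p̂(1-p̂)/n) = √(0.91225 · 0.08775 / 604) = 0.01151

z* = 1.645
Margin = z* · SE = 1.645 · 0.01151 = 0.0189

CI: 0.91225 ± 0.0189 = (0.893, 0.931)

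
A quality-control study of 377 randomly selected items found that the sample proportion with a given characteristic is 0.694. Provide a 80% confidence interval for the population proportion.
(0.664, 0.724)

Proportion CI:
SE = √(p̂(1-p̂)/n) = √(0.694 · 0.306 / 377) = 0.02373

z* = 1.282
Margin = z* · SE = 1.282 · 0.02373 = 0.0304

CI: 0.694 ± 0.0304 = (0.664, 0.724)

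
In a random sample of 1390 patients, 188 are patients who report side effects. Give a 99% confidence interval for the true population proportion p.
(0.112, 0.159)

Proportion CI:
p̂ = 188/1390 = 0.13525
SE = √(p̂(1-p̂)/n) = √(0.13525 · 0.86475 / 1390) = 0.00917

z* = 2.576
Margin = z* · SE = 2.576 · 0.00917 = 0.0236

CI: 0.13525 ± 0.0236 = (0.112, 0.159)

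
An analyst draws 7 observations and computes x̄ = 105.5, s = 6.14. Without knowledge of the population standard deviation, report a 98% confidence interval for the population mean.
(98.21, 112.79)

t-interval (σ unknown):
df = n - 1 = 6
t* = 3.143 for 98% confidence

Margin of error = t* · s/√n = 3.143 · 6.14/√7 = 7.29

CI: (98.21, 112.79)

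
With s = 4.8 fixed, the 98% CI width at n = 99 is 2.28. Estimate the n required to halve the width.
n ≈ 396

CI width ∝ 1/√n
To reduce width by factor 2, need √n to grow by 2 → need 2² = 4 times as many samples.

Current: n = 99, width = 2.28
New: n = 396, width ≈ 1.13

Width reduced by factor of 2.28/1.13 = 2.02.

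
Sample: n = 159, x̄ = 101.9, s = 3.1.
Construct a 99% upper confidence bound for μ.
μ ≤ 102.48

Upper bound (one-sided):
t* = 2.350 (one-sided for 99%)
Upper bound = x̄ + t* · s/√n = 101.9 + 2.350 · 3.1/√159 = 102.48

We are 99% confident that μ ≤ 102.48.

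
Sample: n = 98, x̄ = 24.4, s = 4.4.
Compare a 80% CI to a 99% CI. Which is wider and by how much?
99% CI is wider by 1.19

df = 97
80% CI: t* = 1.290, (23.83, 24.97), width = 2 · t* · s/√n = 1.15
99% CI: t* = 2.627, (23.23, 25.57), width = 2 · t* · s/√n = 2.34

The 99% CI is wider by 2.34 - 1.15 = 1.19.
Higher confidence requires a wider interval.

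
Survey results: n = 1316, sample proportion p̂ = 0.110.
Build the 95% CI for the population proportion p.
(0.093, 0.127)

Proportion CI:
SE = √(p̂(1-p̂)/n) = √(0.110 · 0.890 / 1316) = 0.00863

z* = 1.960
Margin = z* · SE = 1.960 · 0.00863 = 0.0169

CI: 0.110 ± 0.0169 = (0.093, 0.127)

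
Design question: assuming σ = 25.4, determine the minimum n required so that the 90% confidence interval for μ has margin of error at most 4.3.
n ≥ 95

For margin E ≤ 4.3:
n ≥ (z* · σ / E)²
n ≥ (1.645 · 25.4 / 4.3)²
n ≥ 94.42

Minimum n = 95 (rounding up)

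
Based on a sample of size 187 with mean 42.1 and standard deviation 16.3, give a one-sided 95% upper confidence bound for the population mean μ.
μ ≤ 44.07

Upper bound (one-sided):
t* = 1.653 (one-sided for 95%)
Upper bound = x̄ + t* · s/√n = 42.1 + 1.653 · 16.3/√187 = 44.07

We are 95% confident that μ ≤ 44.07.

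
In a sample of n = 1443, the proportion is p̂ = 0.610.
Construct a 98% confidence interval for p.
(0.580, 0.640)

Proportion CI:
SE = √(p̂(1-p̂)/n) = √(0.610 · 0.390 / 1443) = 0.01284

z* = 2.326
Margin = z* · SE = 2.326 · 0.01284 = 0.0299

CI: 0.610 ± 0.0299 = (0.580, 0.640)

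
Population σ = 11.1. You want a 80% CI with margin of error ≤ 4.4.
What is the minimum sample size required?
n ≥ 11

For margin E ≤ 4.4:
n ≥ (z* · σ / E)²
n ≥ (1.282 · 11.1 / 4.4)²
n ≥ 10.46

Minimum n = 11 (rounding up)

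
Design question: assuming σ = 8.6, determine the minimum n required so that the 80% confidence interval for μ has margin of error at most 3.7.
n ≥ 9

For margin E ≤ 3.7:
n ≥ (z* · σ / E)²
n ≥ (1.282 · 8.6 / 3.7)²
n ≥ 8.88

Minimum n = 9 (rounding up)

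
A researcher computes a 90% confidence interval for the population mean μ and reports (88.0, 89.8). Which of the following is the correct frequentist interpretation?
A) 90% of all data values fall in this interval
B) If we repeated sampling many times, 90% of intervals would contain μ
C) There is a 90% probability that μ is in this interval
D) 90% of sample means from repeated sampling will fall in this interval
B

A) Wrong — a CI is about the parameter μ, not individual data values.
B) Correct — this is the frequentist long-run coverage interpretation.
C) Wrong — μ is fixed; the randomness lives in the interval, not in μ.
D) Wrong — coverage applies to intervals containing μ, not to future x̄ values.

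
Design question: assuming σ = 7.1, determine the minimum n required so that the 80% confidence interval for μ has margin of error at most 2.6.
n ≥ 13

For margin E ≤ 2.6:
n ≥ (z* · σ / E)²
n ≥ (1.282 · 7.1 / 2.6)²
n ≥ 12.26

Minimum n = 13 (rounding up)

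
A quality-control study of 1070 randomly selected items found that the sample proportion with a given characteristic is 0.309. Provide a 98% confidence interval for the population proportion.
(0.276, 0.342)

Proportion CI:
SE = √(p̂(1-p̂)/n) = √(0.309 · 0.691 / 1070) = 0.01413

z* = 2.326
Margin = z* · SE = 2.326 · 0.01413 = 0.0329

CI: 0.309 ± 0.0329 = (0.276, 0.342)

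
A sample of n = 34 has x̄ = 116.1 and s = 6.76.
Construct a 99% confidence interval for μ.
(112.93, 119.27)

t-interval (σ unknown):
df = n - 1 = 33
t* = 2.733 for 99% confidence

Margin of error = t* · s/√n = 2.733 · 6.76/√34 = 3.17

CI: (112.93, 119.27)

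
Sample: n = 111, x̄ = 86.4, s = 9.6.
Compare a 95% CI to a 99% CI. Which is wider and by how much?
99% CI is wider by 1.17

df = 110
95% CI: t* = 1.982, (84.59, 88.21), width = 2 · t* · s/√n = 3.61
99% CI: t* = 2.621, (84.01, 88.79), width = 2 · t* · s/√n = 4.78

The 99% CI is wider by 4.78 - 3.61 = 1.17.
Higher confidence requires a wider interval.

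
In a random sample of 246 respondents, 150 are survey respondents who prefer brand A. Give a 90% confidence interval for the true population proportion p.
(0.559, 0.661)

Proportion CI:
p̂ = 150/246 = 0.60976
SE = √(p̂(1-p̂)/n) = √(0.60976 · 0.39024 / 246) = 0.03110

z* = 1.645
Margin = z* · SE = 1.645 · 0.03110 = 0.0512

CI: 0.60976 ± 0.0512 = (0.559, 0.661)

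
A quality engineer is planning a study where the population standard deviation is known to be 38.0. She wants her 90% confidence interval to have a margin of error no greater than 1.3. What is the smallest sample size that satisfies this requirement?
n ≥ 2313

For margin E ≤ 1.3:
n ≥ (z* · σ / E)²
n ≥ (1.645 · 38.0 / 1.3)²
n ≥ 2312.13

Minimum n = 2313 (rounding up)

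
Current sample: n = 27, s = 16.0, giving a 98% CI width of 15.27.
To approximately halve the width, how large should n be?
n ≈ 108

CI width ∝ 1/√n
To reduce width by factor 2, need √n to grow by 2 → need 2² = 4 times as many samples.

Current: n = 27, width = 15.27
New: n = 108, width ≈ 7.27

Width reduced by factor of 15.27/7.27 = 2.10.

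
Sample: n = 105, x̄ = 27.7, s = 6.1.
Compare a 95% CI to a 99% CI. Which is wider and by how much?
99% CI is wider by 0.76

df = 104
95% CI: t* = 1.983, (26.52, 28.88), width = 2 · t* · s/√n = 2.36
99% CI: t* = 2.624, (26.14, 29.26), width = 2 · t* · s/√n = 3.12

The 99% CI is wider by 3.12 - 2.36 = 0.76.
Higher confidence requires a wider interval.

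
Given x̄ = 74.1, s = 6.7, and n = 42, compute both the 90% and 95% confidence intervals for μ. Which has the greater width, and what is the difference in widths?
95% CI is wider by 0.70

df = 41
90% CI: t* = 1.683, (72.36, 75.84), width = 2 · t* · s/√n = 3.48
95% CI: t* = 2.020, (72.01, 76.19), width = 2 · t* · s/√n = 4.18

The 95% CI is wider by 4.18 - 3.48 = 0.70.
Higher confidence requires a wider interval.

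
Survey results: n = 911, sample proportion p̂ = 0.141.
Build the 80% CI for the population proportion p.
(0.126, 0.156)

Proportion CI:
SE = √(p̂(1-p̂)/n) = √(0.141 · 0.859 / 911) = 0.01153

z* = 1.282
Margin = z* · SE = 1.282 · 0.01153 = 0.0148

CI: 0.141 ± 0.0148 = (0.126, 0.156)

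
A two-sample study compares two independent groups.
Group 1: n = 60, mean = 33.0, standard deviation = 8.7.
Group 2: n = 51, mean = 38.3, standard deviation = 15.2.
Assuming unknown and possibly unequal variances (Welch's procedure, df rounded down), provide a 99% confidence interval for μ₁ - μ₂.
(-11.66, 1.06)

Difference: x̄₁ - x̄₂ = -5.30
SE = √(s₁²/n₁ + s₂²/n₂) = √(8.7²/60 + 15.2²/51) = 2.4066
df = 76.68 → 76 (Welch–Satterthwaite, rounded down)
t* = 2.642

CI: -5.30 ± 2.642 · 2.4066 = -5.30 ± 6.36 = (-11.66, 1.06)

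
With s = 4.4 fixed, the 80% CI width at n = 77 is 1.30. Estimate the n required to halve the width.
n ≈ 308

CI width ∝ 1/√n
To reduce width by factor 2, need √n to grow by 2 → need 2² = 4 times as many samples.

Current: n = 77, width = 1.30
New: n = 308, width ≈ 0.64

Width reduced by factor of 1.30/0.64 = 2.03.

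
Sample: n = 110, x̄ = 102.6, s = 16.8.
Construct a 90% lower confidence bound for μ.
μ ≥ 100.54

Lower bound (one-sided):
t* = 1.289 (one-sided for 90%)
Lower bound = x̄ - t* · s/√n = 102.6 - 1.289 · 16.8/√110 = 100.54

We are 90% confident that μ ≥ 100.54.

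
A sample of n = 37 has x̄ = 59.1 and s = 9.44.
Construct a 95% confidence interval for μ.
(55.95, 62.25)

t-interval (σ unknown):
df = n - 1 = 36
t* = 2.028 for 95% confidence

Margin of error = t* · s/√n = 2.028 · 9.44/√37 = 3.15

CI: (55.95, 62.25)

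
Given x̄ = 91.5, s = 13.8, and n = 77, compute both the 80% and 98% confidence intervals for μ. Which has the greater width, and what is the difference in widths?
98% CI is wider by 3.40

df = 76
80% CI: t* = 1.293, (89.47, 93.53), width = 2 · t* · s/√n = 4.07
98% CI: t* = 2.376, (87.76, 95.24), width = 2 · t* · s/√n = 7.47

The 98% CI is wider by 7.47 - 4.07 = 3.40.
Higher confidence requires a wider interval.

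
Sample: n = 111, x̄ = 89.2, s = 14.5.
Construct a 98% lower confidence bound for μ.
μ ≥ 86.34

Lower bound (one-sided):
t* = 2.078 (one-sided for 98%)
Lower bound = x̄ - t* · s/√n = 89.2 - 2.078 · 14.5/√111 = 86.34

We are 98% confident that μ ≥ 86.34.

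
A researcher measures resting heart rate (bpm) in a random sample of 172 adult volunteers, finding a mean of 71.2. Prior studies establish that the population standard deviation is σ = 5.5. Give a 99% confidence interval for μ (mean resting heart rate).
(70.12, 72.28)

z-interval (σ known):
z* = 2.576 for 99% confidence

Margin of error = z* · σ/√n = 2.576 · 5.5/√172 = 1.08

CI: (71.2 - 1.08, 71.2 + 1.08) = (70.12, 72.28)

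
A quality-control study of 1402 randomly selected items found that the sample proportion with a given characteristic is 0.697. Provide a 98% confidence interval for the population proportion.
(0.668, 0.726)

Proportion CI:
SE = √(p̂(1-p̂)/n) = √(0.697 · 0.303 / 1402) = 0.01227

z* = 2.326
Margin = z* · SE = 2.326 · 0.01227 = 0.0285

CI: 0.697 ± 0.0285 = (0.668, 0.726)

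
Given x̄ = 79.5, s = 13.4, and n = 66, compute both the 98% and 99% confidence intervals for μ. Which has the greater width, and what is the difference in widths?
99% CI is wider by 0.89

df = 65
98% CI: t* = 2.385, (75.57, 83.43), width = 2 · t* · s/√n = 7.87
99% CI: t* = 2.654, (75.12, 83.88), width = 2 · t* · s/√n = 8.76

The 99% CI is wider by 8.76 - 7.87 = 0.89.
Higher confidence requires a wider interval.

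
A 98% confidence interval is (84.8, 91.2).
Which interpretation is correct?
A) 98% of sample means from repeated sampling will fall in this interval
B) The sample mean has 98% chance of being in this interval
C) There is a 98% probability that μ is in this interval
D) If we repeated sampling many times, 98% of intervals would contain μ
D

A) Wrong — coverage applies to intervals containing μ, not to future x̄ values.
B) Wrong — x̄ is observed and sits in the interval by construction.
C) Wrong — μ is fixed; the randomness lives in the interval, not in μ.
D) Correct — this is the frequentist long-run coverage interpretation.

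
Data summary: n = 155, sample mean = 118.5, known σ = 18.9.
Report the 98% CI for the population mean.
(114.97, 122.03)

z-interval (σ known):
z* = 2.326 for 98% confidence

Margin of error = z* · σ/√n = 2.326 · 18.9/√155 = 3.53

CI: (118.5 - 3.53, 118.5 + 3.53) = (114.97, 122.03)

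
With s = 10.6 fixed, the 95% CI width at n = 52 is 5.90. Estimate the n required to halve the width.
n ≈ 208

CI width ∝ 1/√n
To reduce width by factor 2, need √n to grow by 2 → need 2² = 4 times as many samples.

Current: n = 52, width = 5.90
New: n = 208, width ≈ 2.90

Width reduced by factor of 5.90/2.90 = 2.03.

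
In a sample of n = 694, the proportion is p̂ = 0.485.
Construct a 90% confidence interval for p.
(0.454, 0.516)

Proportion CI:
SE = √(p̂(1-p̂)/n) = √(0.485 · 0.515 / 694) = 0.01897

z* = 1.645
Margin = z* · SE = 1.645 · 0.01897 = 0.0312

CI: 0.485 ± 0.0312 = (0.454, 0.516)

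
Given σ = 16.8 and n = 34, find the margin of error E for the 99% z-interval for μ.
Margin of error = 7.42

Margin of error = z* · σ/√n
= 2.576 · 16.8/√34
= 2.576 · 16.8/5.8310
= 7.42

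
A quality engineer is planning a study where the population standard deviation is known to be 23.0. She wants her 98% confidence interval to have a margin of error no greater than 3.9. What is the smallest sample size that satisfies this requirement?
n ≥ 189

For margin E ≤ 3.9:
n ≥ (z* · σ / E)²
n ≥ (2.326 · 23.0 / 3.9)²
n ≥ 188.17

Minimum n = 189 (rounding up)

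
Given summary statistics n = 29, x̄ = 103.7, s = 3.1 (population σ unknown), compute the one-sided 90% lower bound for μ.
μ ≥ 102.94

Lower bound (one-sided):
t* = 1.313 (one-sided for 90%)
Lower bound = x̄ - t* · s/√n = 103.7 - 1.313 · 3.1/√29 = 102.94

We are 90% confident that μ ≥ 102.94.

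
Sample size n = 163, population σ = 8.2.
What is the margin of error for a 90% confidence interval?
Margin of error = 1.06

Margin of error = z* · σ/√n
= 1.645 · 8.2/√163
= 1.645 · 8.2/12.7671
= 1.06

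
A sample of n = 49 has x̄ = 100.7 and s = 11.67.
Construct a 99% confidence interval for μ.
(96.23, 105.17)

t-interval (σ unknown):
df = n - 1 = 48
t* = 2.682 for 99% confidence

Margin of error = t* · s/√n = 2.682 · 11.67/√49 = 4.47

CI: (96.23, 105.17)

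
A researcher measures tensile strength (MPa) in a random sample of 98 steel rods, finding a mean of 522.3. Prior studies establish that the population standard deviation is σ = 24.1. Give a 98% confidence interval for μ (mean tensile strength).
(516.64, 527.96)

z-interval (σ known):
z* = 2.326 for 98% confidence

Margin of error = z* · σ/√n = 2.326 · 24.1/√98 = 5.66

CI: (522.3 - 5.66, 522.3 + 5.66) = (516.64, 527.96)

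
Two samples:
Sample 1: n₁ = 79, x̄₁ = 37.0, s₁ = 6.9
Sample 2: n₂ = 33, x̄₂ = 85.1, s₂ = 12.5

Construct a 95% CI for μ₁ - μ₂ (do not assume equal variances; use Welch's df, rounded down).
(-52.77, -43.43)

Difference: x̄₁ - x̄₂ = -48.10
SE = √(s₁²/n₁ + s₂²/n₂) = √(6.9²/79 + 12.5²/33) = 2.3103
df = 40.40 → 40 (Welch–Satterthwaite, rounded down)
t* = 2.021

CI: -48.10 ± 2.021 · 2.3103 = -48.10 ± 4.67 = (-52.77, -43.43)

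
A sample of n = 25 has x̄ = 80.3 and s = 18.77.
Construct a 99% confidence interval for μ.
(69.80, 90.80)

t-interval (σ unknown):
df = n - 1 = 24
t* = 2.797 for 99% confidence

Margin of error = t* · s/√n = 2.797 · 18.77/√25 = 10.50

CI: (69.80, 90.80)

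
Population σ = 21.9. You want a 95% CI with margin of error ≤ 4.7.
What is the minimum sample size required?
n ≥ 84

For margin E ≤ 4.7:
n ≥ (z* · σ / E)²
n ≥ (1.960 · 21.9 / 4.7)²
n ≥ 83.41

Minimum n = 84 (rounding up)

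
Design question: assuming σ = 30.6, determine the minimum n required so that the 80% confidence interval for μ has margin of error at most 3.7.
n ≥ 113

For margin E ≤ 3.7:
n ≥ (z* · σ / E)²
n ≥ (1.282 · 30.6 / 3.7)²
n ≥ 112.41

Minimum n = 113 (rounding up)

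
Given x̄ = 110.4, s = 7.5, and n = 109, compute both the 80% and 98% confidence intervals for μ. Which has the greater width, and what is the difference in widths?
98% CI is wider by 1.54

df = 108
80% CI: t* = 1.289, (109.47, 111.33), width = 2 · t* · s/√n = 1.85
98% CI: t* = 2.361, (108.70, 112.10), width = 2 · t* · s/√n = 3.39

The 98% CI is wider by 3.39 - 1.85 = 1.54.
Higher confidence requires a wider interval.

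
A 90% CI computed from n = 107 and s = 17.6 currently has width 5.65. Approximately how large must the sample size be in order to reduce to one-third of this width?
n ≈ 963

CI width ∝ 1/√n
To reduce width by factor 3, need √n to grow by 3 → need 3² = 9 times as many samples.

Current: n = 107, width = 5.65
New: n = 963, width ≈ 1.87

Width reduced by factor of 5.65/1.87 = 3.02.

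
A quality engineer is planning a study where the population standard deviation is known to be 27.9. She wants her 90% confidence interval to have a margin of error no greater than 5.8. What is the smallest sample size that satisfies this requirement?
n ≥ 63

For margin E ≤ 5.8:
n ≥ (z* · σ / E)²
n ≥ (1.645 · 27.9 / 5.8)²
n ≥ 62.62

Minimum n = 63 (rounding up)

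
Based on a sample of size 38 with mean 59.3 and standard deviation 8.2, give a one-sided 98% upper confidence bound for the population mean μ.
μ ≤ 62.13

Upper bound (one-sided):
t* = 2.129 (one-sided for 98%)
Upper bound = x̄ + t* · s/√n = 59.3 + 2.129 · 8.2/√38 = 62.13

We are 98% confident that μ ≤ 62.13.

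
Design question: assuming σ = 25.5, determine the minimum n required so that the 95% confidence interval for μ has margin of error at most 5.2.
n ≥ 93

For margin E ≤ 5.2:
n ≥ (z* · σ / E)²
n ≥ (1.960 · 25.5 / 5.2)²
n ≥ 92.38

Minimum n = 93 (rounding up)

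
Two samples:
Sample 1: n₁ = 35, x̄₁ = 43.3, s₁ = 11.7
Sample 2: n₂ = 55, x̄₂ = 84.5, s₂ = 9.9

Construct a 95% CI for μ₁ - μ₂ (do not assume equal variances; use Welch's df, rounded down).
(-45.97, -36.43)

Difference: x̄₁ - x̄₂ = -41.20
SE = √(s₁²/n₁ + s₂²/n₂) = √(11.7²/35 + 9.9²/55) = 2.3860
df = 63.71 → 63 (Welch–Satterthwaite, rounded down)
t* = 1.998

CI: -41.20 ± 1.998 · 2.3860 = -41.20 ± 4.77 = (-45.97, -36.43)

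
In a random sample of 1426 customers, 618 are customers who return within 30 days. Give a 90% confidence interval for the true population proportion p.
(0.412, 0.455)

Proportion CI:
p̂ = 618/1426 = 0.43338
SE = √(p̂(1-p̂)/n) = √(0.43338 · 0.56662 / 1426) = 0.01312

z* = 1.645
Margin = z* · SE = 1.645 · 0.01312 = 0.0216

CI: 0.43338 ± 0.0216 = (0.412, 0.455)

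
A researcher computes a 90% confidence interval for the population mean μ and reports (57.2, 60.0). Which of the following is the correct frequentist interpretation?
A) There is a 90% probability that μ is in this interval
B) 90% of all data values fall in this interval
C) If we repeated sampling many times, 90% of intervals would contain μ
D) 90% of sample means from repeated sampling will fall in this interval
C

A) Wrong — μ is fixed; the randomness lives in the interval, not in μ.
B) Wrong — a CI is about the parameter μ, not individual data values.
C) Correct — this is the frequentist long-run coverage interpretation.
D) Wrong — coverage applies to intervals containing μ, not to future x̄ values.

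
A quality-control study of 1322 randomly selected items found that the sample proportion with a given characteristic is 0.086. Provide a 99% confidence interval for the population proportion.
(0.066, 0.106)

Proportion CI:
SE = √(p̂(1-p̂)/n) = √(0.086 · 0.914 / 1322) = 0.00771

z* = 2.576
Margin = z* · SE = 2.576 · 0.00771 = 0.0199

CI: 0.086 ± 0.0199 = (0.066, 0.106)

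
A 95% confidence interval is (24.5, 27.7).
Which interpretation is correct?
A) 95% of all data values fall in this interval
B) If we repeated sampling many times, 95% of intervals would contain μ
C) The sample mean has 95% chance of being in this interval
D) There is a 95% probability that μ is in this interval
B

A) Wrong — a CI is about the parameter μ, not individual data values.
B) Correct — this is the frequentist long-run coverage interpretation.
C) Wrong — x̄ is observed and sits in the interval by construction.
D) Wrong — μ is fixed; the randomness lives in the interval, not in μ.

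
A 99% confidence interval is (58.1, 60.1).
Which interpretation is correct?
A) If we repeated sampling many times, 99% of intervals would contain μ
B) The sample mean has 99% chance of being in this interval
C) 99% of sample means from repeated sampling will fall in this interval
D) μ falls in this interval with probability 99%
A

A) Correct — this is the frequentist long-run coverage interpretation.
B) Wrong — x̄ is observed and sits in the interval by construction.
C) Wrong — coverage applies to intervals containing μ, not to future x̄ values.
D) Wrong — μ is fixed; the randomness lives in the interval, not in μ.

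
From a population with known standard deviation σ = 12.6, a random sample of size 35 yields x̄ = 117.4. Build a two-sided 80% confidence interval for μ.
(114.67, 120.13)

z-interval (σ known):
z* = 1.282 for 80% confidence

Margin of error = z* · σ/√n = 1.282 · 12.6/√35 = 2.73

CI: (117.4 - 2.73, 117.4 + 2.73) = (114.67, 120.13)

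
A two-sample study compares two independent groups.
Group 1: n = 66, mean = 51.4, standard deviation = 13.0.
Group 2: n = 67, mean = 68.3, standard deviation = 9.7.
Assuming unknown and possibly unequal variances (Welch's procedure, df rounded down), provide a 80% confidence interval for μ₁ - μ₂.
(-19.47, -14.33)

Difference: x̄₁ - x̄₂ = -16.90
SE = √(s₁²/n₁ + s₂²/n₂) = √(13.0²/66 + 9.7²/67) = 1.9912
df = 120.23 → 120 (Welch–Satterthwaite, rounded down)
t* = 1.289

CI: -16.90 ± 1.289 · 1.9912 = -16.90 ± 2.57 = (-19.47, -14.33)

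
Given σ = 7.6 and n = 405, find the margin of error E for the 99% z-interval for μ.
Margin of error = 0.97

Margin of error = z* · σ/√n
= 2.576 · 7.6/√405
= 2.576 · 7.6/20.1246
= 0.97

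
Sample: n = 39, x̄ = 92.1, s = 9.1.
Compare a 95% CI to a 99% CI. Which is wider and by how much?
99% CI is wider by 2.00

df = 38
95% CI: t* = 2.024, (89.15, 95.05), width = 2 · t* · s/√n = 5.90
99% CI: t* = 2.712, (88.15, 96.05), width = 2 · t* · s/√n = 7.90

The 99% CI is wider by 7.90 - 5.90 = 2.00.
Higher confidence requires a wider interval.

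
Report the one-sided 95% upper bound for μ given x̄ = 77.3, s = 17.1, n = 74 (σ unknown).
μ ≤ 80.61

Upper bound (one-sided):
t* = 1.666 (one-sided for 95%)
Upper bound = x̄ + t* · s/√n = 77.3 + 1.666 · 17.1/√74 = 80.61

We are 95% confident that μ ≤ 80.61.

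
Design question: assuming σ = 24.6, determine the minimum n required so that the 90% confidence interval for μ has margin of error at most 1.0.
n ≥ 1638

For margin E ≤ 1.0:
n ≥ (z* · σ / E)²
n ≥ (1.645 · 24.6 / 1.0)²
n ≥ 1637.58

Minimum n = 1638 (rounding up)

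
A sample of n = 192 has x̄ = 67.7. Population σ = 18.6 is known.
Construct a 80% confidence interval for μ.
(65.98, 69.42)

z-interval (σ known):
z* = 1.282 for 80% confidence

Margin of error = z* · σ/√n = 1.282 · 18.6/√192 = 1.72

CI: (67.7 - 1.72, 67.7 + 1.72) = (65.98, 69.42)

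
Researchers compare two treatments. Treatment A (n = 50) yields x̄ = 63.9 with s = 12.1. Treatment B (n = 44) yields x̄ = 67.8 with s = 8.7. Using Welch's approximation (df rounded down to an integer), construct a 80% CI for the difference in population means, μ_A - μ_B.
(-6.68, -1.12)

Difference: x̄₁ - x̄₂ = -3.90
SE = √(s₁²/n₁ + s₂²/n₂) = √(12.1²/50 + 8.7²/44) = 2.1560
df = 88.63 → 88 (Welch–Satterthwaite, rounded down)
t* = 1.291

CI: -3.90 ± 1.291 · 2.1560 = -3.90 ± 2.78 = (-6.68, -1.12)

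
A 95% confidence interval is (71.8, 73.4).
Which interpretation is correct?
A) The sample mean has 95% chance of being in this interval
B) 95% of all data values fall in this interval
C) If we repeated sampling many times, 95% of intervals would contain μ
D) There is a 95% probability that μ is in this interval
C

A) Wrong — x̄ is observed and sits in the interval by construction.
B) Wrong — a CI is about the parameter μ, not individual data values.
C) Correct — this is the frequentist long-run coverage interpretation.
D) Wrong — μ is fixed; the randomness lives in the interval, not in μ.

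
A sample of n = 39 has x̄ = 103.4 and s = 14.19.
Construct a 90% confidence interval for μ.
(99.57, 107.23)

t-interval (σ unknown):
df = n - 1 = 38
t* = 1.686 for 90% confidence

Margin of error = t* · s/√n = 1.686 · 14.19/√39 = 3.83

CI: (99.57, 107.23)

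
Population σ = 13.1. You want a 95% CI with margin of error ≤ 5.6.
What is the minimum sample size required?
n ≥ 22

For margin E ≤ 5.6:
n ≥ (z* · σ / E)²
n ≥ (1.960 · 13.1 / 5.6)²
n ≥ 21.02

Minimum n = 22 (rounding up)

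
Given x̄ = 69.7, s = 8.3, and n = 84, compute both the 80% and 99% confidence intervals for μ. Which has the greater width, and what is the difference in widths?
99% CI is wider by 2.43

df = 83
80% CI: t* = 1.292, (68.53, 70.87), width = 2 · t* · s/√n = 2.34
99% CI: t* = 2.636, (67.31, 72.09), width = 2 · t* · s/√n = 4.77

The 99% CI is wider by 4.77 - 2.34 = 2.43.
Higher confidence requires a wider interval.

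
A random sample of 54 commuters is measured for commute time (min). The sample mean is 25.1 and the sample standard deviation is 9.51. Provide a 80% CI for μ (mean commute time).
(23.42, 26.78)

t-interval (σ unknown):
df = n - 1 = 53
t* = 1.298 for 80% confidence

Margin of error = t* · s/√n = 1.298 · 9.51/√54 = 1.68

CI: (23.42, 26.78)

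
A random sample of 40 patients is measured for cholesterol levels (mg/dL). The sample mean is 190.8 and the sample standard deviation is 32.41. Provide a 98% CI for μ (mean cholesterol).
(178.37, 203.23)

t-interval (σ unknown):
df = n - 1 = 39
t* = 2.426 for 98% confidence

Margin of error = t* · s/√n = 2.426 · 32.41/√40 = 12.43

CI: (178.37, 203.23)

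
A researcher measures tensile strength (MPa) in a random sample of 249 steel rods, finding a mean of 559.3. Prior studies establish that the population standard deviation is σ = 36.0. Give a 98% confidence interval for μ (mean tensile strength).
(553.99, 564.61)

z-interval (σ known):
z* = 2.326 for 98% confidence

Margin of error = z* · σ/√n = 2.326 · 36.0/√249 = 5.31

CI: (559.3 - 5.31, 559.3 + 5.31) = (553.99, 564.61)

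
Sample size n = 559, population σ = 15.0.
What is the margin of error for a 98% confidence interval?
Margin of error = 1.48

Margin of error = z* · σ/√n
= 2.326 · 15.0/√559
= 2.326 · 15.0/23.6432
= 1.48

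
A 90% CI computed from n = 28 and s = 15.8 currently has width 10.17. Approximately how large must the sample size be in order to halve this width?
n ≈ 112

CI width ∝ 1/√n
To reduce width by factor 2, need √n to grow by 2 → need 2² = 4 times as many samples.

Current: n = 28, width = 10.17
New: n = 112, width ≈ 4.95

Width reduced by factor of 10.17/4.95 = 2.05.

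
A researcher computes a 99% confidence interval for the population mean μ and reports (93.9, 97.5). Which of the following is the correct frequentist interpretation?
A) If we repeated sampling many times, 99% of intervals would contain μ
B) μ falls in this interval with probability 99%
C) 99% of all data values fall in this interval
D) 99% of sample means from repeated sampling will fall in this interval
A

A) Correct — this is the frequentist long-run coverage interpretation.
B) Wrong — μ is fixed; the randomness lives in the interval, not in μ.
C) Wrong — a CI is about the parameter μ, not individual data values.
D) Wrong — coverage applies to intervals containing μ, not to future x̄ values.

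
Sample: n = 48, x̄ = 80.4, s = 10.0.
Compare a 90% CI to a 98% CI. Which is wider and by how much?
98% CI is wider by 2.11

df = 47
90% CI: t* = 1.678, (77.98, 82.82), width = 2 · t* · s/√n = 4.84
98% CI: t* = 2.408, (76.92, 83.88), width = 2 · t* · s/√n = 6.95

The 98% CI is wider by 6.95 - 4.84 = 2.11.
Higher confidence requires a wider interval.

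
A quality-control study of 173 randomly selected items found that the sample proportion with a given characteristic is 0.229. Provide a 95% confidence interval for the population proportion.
(0.166, 0.292)

Proportion CI:
SE = √(p̂(1-p̂)/n) = √(0.229 · 0.771 / 173) = 0.03195

z* = 1.960
Margin = z* · SE = 1.960 · 0.03195 = 0.0626

CI: 0.229 ± 0.0626 = (0.166, 0.292)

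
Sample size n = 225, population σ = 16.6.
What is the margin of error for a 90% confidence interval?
Margin of error = 1.82

Margin of error = z* · σ/√n
= 1.645 · 16.6/√225
= 1.645 · 16.6/15.0000
= 1.82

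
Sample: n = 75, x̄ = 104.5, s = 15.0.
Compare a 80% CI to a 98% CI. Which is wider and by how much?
98% CI is wider by 3.76

df = 74
80% CI: t* = 1.293, (102.26, 106.74), width = 2 · t* · s/√n = 4.48
98% CI: t* = 2.378, (100.38, 108.62), width = 2 · t* · s/√n = 8.24

The 98% CI is wider by 8.24 - 4.48 = 3.76.
Higher confidence requires a wider interval.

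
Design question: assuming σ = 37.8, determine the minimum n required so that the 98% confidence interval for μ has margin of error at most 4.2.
n ≥ 439

For margin E ≤ 4.2:
n ≥ (z* · σ / E)²
n ≥ (2.326 · 37.8 / 4.2)²
n ≥ 438.23

Minimum n = 439 (rounding up)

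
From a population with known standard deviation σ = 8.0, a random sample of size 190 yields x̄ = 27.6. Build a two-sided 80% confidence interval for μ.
(26.86, 28.34)

z-interval (σ known):
z* = 1.282 for 80% confidence

Margin of error = z* · σ/√n = 1.282 · 8.0/√190 = 0.74

CI: (27.6 - 0.74, 27.6 + 0.74) = (26.86, 28.34)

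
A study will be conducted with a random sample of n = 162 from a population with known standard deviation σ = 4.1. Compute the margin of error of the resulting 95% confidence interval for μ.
Margin of error = 0.63

Margin of error = z* · σ/√n
= 1.960 · 4.1/√162
= 1.960 · 4.1/12.7279
= 0.63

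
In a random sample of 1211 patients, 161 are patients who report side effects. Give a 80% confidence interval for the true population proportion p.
(0.120, 0.145)

Proportion CI:
p̂ = 161/1211 = 0.13295
SE = √(p̂(1-p̂)/n) = √(0.13295 · 0.86705 / 1211) = 0.00976

z* = 1.282
Margin = z* · SE = 1.282 · 0.00976 = 0.0125

CI: 0.13295 ± 0.0125 = (0.120, 0.145)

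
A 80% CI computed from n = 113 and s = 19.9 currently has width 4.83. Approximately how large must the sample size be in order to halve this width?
n ≈ 452

CI width ∝ 1/√n
To reduce width by factor 2, need √n to grow by 2 → need 2² = 4 times as many samples.

Current: n = 113, width = 4.83
New: n = 452, width ≈ 2.40

Width reduced by factor of 4.83/2.40 = 2.01.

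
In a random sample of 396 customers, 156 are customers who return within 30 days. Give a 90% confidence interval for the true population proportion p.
(0.354, 0.434)

Proportion CI:
p̂ = 156/396 = 0.39394
SE = √(p̂(1-p̂)/n) = √(0.39394 · 0.60606 / 396) = 0.02455

z* = 1.645
Margin = z* · SE = 1.645 · 0.02455 = 0.0404

CI: 0.39394 ± 0.0404 = (0.354, 0.434)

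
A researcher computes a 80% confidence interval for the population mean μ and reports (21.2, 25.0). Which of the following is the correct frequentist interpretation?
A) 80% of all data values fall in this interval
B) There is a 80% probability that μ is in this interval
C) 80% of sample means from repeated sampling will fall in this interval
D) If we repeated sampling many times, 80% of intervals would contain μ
D

A) Wrong — a CI is about the parameter μ, not individual data values.
B) Wrong — μ is fixed; the randomness lives in the interval, not in μ.
C) Wrong — coverage applies to intervals containing μ, not to future x̄ values.
D) Correct — this is the frequentist long-run coverage interpretation.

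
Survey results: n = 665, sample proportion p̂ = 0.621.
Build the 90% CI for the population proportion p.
(0.590, 0.652)

Proportion CI:
SE = √(p̂(1-p̂)/n) = √(0.621 · 0.379 / 665) = 0.01881

z* = 1.645
Margin = z* · SE = 1.645 · 0.01881 = 0.0309

CI: 0.621 ± 0.0309 = (0.590, 0.652)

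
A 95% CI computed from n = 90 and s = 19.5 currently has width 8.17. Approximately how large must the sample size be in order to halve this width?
n ≈ 360

CI width ∝ 1/√n
To reduce width by factor 2, need √n to grow by 2 → need 2² = 4 times as many samples.

Current: n = 90, width = 8.17
New: n = 360, width ≈ 4.04

Width reduced by factor of 8.17/4.04 = 2.02.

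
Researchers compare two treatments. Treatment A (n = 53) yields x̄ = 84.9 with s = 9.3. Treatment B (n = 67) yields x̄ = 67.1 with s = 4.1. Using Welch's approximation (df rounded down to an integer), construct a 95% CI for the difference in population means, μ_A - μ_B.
(15.06, 20.54)

Difference: x̄₁ - x̄₂ = 17.80
SE = √(s₁²/n₁ + s₂²/n₂) = √(9.3²/53 + 4.1²/67) = 1.3721
df = 67.95 → 67 (Welch–Satterthwaite, rounded down)
t* = 1.996

CI: 17.80 ± 1.996 · 1.3721 = 17.80 ± 2.74 = (15.06, 20.54)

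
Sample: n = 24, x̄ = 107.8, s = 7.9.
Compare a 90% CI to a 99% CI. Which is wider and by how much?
99% CI is wider by 3.52

df = 23
90% CI: t* = 1.714, (105.04, 110.56), width = 2 · t* · s/√n = 5.53
99% CI: t* = 2.807, (103.27, 112.33), width = 2 · t* · s/√n = 9.05

The 99% CI is wider by 9.05 - 5.53 = 3.52.
Higher confidence requires a wider interval.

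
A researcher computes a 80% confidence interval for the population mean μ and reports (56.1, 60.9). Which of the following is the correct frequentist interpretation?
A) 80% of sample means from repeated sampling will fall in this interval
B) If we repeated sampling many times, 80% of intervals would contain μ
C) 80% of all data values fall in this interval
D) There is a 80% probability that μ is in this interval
B

A) Wrong — coverage applies to intervals containing μ, not to future x̄ values.
B) Correct — this is the frequentist long-run coverage interpretation.
C) Wrong — a CI is about the parameter μ, not individual data values.
D) Wrong — μ is fixed; the randomness lives in the interval, not in μ.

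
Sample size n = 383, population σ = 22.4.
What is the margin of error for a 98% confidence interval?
Margin of error = 2.66

Margin of error = z* · σ/√n
= 2.326 · 22.4/√383
= 2.326 · 22.4/19.5704
= 2.66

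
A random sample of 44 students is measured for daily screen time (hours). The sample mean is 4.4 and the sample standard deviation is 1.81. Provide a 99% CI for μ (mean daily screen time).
(3.66, 5.14)

t-interval (σ unknown):
df = n - 1 = 43
t* = 2.695 for 99% confidence

Margin of error = t* · s/√n = 2.695 · 1.81/√44 = 0.74

CI: (3.66, 5.14)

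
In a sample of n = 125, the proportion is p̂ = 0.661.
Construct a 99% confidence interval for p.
(0.552, 0.770)

Proportion CI:
SE = √(p̂(1-p̂)/n) = √(0.661 · 0.339 / 125) = 0.04234

z* = 2.576
Margin = z* · SE = 2.576 · 0.04234 = 0.1091

CI: 0.661 ± 0.1091 = (0.552, 0.770)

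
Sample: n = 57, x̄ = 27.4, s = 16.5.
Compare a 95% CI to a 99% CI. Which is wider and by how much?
99% CI is wider by 2.90

df = 56
95% CI: t* = 2.003, (23.02, 31.78), width = 2 · t* · s/√n = 8.76
99% CI: t* = 2.667, (21.57, 33.23), width = 2 · t* · s/√n = 11.66

The 99% CI is wider by 11.66 - 8.76 = 2.90.
Higher confidence requires a wider interval.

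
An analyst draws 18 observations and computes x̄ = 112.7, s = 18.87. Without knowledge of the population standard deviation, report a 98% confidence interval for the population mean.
(101.28, 124.12)

t-interval (σ unknown):
df = n - 1 = 17
t* = 2.567 for 98% confidence

Margin of error = t* · s/√n = 2.567 · 18.87/√18 = 11.42

CI: (101.28, 124.12)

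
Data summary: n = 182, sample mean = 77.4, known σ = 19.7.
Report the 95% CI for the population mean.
(74.54, 80.26)

z-interval (σ known):
z* = 1.960 for 95% confidence

Margin of error = z* · σ/√n = 1.960 · 19.7/√182 = 2.86

CI: (77.4 - 2.86, 77.4 + 2.86) = (74.54, 80.26)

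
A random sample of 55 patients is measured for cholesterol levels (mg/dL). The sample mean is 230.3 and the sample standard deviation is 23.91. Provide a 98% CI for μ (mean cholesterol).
(222.57, 238.03)

t-interval (σ unknown):
df = n - 1 = 54
t* = 2.397 for 98% confidence

Margin of error = t* · s/√n = 2.397 · 23.91/√55 = 7.73

CI: (222.57, 238.03)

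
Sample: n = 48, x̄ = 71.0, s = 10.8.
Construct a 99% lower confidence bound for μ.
μ ≥ 67.25

Lower bound (one-sided):
t* = 2.408 (one-sided for 99%)
Lower bound = x̄ - t* · s/√n = 71.0 - 2.408 · 10.8/√48 = 67.25

We are 99% confident that μ ≥ 67.25.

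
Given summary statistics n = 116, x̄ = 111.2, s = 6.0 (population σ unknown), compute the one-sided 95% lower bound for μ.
μ ≥ 110.28

Lower bound (one-sided):
t* = 1.658 (one-sided for 95%)
Lower bound = x̄ - t* · s/√n = 111.2 - 1.658 · 6.0/√116 = 110.28

We are 95% confident that μ ≥ 110.28.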